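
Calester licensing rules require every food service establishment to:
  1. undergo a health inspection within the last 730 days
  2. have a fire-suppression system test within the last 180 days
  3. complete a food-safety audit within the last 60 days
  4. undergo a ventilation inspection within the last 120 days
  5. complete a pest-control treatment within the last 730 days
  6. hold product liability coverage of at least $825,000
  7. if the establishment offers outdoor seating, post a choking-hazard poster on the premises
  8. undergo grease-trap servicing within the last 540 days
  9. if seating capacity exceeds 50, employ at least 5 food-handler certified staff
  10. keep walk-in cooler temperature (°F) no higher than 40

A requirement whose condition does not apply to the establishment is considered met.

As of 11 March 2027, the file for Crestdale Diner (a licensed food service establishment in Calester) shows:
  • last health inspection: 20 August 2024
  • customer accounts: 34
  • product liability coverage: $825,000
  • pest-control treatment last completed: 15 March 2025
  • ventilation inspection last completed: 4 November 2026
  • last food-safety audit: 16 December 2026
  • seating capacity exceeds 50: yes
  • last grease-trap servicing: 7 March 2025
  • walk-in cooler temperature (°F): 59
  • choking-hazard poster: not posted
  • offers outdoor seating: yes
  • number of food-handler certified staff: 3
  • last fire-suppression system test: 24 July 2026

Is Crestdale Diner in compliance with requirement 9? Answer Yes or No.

9. condition 'seating capacity exceeds 50' holds; food-handler certified staff 3 < 5 → not met

No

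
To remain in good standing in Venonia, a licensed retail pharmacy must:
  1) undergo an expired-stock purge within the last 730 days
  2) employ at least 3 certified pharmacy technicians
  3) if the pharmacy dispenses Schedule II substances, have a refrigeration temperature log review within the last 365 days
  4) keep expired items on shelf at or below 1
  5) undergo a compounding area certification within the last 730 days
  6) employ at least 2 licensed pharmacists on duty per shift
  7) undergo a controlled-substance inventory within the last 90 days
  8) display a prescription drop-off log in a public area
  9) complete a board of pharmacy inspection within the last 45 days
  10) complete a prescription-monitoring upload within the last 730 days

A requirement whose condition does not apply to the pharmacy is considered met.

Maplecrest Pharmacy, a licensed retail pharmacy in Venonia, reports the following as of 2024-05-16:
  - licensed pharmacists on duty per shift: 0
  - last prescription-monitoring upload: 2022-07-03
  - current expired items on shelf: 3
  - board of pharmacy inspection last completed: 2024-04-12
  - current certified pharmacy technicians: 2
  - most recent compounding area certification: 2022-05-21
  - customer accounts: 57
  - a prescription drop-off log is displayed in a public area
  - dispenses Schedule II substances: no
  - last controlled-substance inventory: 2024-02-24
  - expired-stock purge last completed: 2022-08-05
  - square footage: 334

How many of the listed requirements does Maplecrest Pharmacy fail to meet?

1. expired-stock purge 650 days ago vs limit 730 → met
2. certified pharmacy technicians 2 < 3 → not met
3. condition 'dispenses Schedule II substances' does not hold → requirement n/a → met
4. expired items on shelf 3 > 1 → not met
5. compounding area certification 726 days ago vs limit 730 → met
6. licensed pharmacists on duty per shift 0 < 2 → not met
7. controlled-substance inventory 82 days ago vs limit 90 → met
8. prescription drop-off log present → met
9. board of pharmacy inspection 34 days ago vs limit 45 → met
10. prescription-monitoring upload 683 days ago vs limit 730 → met
Not met: 3 of 10

3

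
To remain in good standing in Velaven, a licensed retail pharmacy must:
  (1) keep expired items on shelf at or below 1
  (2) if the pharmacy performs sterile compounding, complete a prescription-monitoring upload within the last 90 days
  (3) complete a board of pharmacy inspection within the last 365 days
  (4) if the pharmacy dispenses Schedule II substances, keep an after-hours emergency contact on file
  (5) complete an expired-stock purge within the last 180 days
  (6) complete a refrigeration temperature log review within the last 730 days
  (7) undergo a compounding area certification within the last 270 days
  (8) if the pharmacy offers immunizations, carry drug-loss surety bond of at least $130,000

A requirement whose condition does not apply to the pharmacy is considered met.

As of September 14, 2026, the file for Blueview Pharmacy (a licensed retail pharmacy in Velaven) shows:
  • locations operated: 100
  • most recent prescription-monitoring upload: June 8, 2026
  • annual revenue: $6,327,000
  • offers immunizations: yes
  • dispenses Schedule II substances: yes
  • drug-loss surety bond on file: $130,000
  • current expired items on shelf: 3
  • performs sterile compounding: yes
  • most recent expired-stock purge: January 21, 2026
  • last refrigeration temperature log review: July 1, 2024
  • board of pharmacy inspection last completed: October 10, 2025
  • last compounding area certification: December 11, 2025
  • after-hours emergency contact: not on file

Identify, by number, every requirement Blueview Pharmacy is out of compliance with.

1, 2, 4, 5, 6, 7

1. expired items on shelf 3 > 1 → not met
2. condition 'performs sterile compounding' holds; prescription-monitoring upload 98 days ago vs limit 90 → not met
3. board of pharmacy inspection 339 days ago vs limit 365 → met
4. condition 'dispenses Schedule II substances' holds; after-hours emergency contact absent → not met
5. expired-stock purge 236 days ago vs limit 180 → not met
6. refrigeration temperature log review 805 days ago vs limit 730 → not met
7. compounding area certification 277 days ago vs limit 270 → not met
8. condition 'offers immunizations' holds; drug-loss surety bond $130,000 ≥ $130,000 → met
Not met: 1, 2, 4, 5, 6, 7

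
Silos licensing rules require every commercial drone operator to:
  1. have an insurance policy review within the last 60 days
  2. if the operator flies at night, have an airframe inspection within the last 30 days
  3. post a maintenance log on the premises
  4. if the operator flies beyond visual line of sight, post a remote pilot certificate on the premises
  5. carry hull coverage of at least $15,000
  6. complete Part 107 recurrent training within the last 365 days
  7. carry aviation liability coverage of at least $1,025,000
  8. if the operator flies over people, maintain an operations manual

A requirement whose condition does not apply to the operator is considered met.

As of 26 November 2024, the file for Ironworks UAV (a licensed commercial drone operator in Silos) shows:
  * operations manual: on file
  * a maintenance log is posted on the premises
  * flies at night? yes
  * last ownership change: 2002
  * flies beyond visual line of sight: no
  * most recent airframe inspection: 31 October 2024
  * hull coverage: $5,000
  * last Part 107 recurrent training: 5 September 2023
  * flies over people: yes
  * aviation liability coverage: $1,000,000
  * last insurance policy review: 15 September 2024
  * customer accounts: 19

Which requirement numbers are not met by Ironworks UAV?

1. insurance policy review 72 days ago vs limit 60 → not met
2. condition 'flies at night' holds; airframe inspection 26 days ago vs limit 30 → met
3. maintenance log present → met
4. condition 'flies beyond visual line of sight' does not hold → requirement n/a → met
5. hull coverage $5,000 < $15,000 → not met
6. Part 107 recurrent training 448 days ago vs limit 365 → not met
7. aviation liability coverage $1,000,000 < $1,025,000 → not met
8. condition 'flies over people' holds; operations manual present → met
Not met: 1, 5, 6, 7

1, 5, 6, 7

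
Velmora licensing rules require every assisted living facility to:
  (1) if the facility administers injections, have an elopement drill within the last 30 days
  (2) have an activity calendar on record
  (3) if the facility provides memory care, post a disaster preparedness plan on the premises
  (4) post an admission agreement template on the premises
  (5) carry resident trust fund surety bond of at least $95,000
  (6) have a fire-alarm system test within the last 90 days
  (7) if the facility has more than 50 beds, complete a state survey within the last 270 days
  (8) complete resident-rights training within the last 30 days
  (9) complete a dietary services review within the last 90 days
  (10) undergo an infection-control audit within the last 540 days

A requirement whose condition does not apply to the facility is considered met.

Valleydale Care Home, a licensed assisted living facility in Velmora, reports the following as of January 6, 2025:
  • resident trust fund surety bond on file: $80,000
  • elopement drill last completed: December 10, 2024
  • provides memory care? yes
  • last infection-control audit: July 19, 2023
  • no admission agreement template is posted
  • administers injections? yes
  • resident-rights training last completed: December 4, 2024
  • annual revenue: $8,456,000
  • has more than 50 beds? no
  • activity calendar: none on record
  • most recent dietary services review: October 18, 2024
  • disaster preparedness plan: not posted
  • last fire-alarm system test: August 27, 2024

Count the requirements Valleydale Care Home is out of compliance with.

1. condition 'administers injections' holds; elopement drill 27 days ago vs limit 30 → met
2. activity calendar absent → not met
3. condition 'provides memory care' holds; disaster preparedness plan absent → not met
4. admission agreement template absent → not met
5. resident trust fund surety bond $80,000 < $95,000 → not met
6. fire-alarm system test 132 days ago vs limit 90 → not met
7. condition 'has more than 50 beds' does not hold → requirement n/a → met
8. resident-rights training 33 days ago vs limit 30 → not met
9. dietary services review 80 days ago vs limit 90 → met
10. infection-control audit 537 days ago vs limit 540 → met
Not met: 6 of 10

6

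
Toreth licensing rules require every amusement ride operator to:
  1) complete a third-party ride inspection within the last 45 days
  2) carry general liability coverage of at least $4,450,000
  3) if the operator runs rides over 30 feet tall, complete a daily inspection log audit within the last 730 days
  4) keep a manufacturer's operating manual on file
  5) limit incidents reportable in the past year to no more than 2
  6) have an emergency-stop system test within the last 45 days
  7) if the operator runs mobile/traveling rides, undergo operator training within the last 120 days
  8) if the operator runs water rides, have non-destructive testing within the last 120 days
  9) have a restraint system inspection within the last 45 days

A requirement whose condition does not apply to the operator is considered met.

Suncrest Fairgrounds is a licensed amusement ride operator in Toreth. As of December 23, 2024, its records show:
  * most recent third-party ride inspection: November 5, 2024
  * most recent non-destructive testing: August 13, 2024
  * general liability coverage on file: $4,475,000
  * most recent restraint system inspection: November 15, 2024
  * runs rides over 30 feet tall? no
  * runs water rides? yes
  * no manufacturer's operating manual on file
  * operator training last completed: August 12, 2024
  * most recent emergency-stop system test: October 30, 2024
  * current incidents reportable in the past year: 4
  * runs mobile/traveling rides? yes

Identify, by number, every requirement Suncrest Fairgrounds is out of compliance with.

1. third-party ride inspection 48 days ago vs limit 45 → not met
2. general liability coverage $4,475,000 ≥ $4,450,000 → met
3. condition 'runs rides over 30 feet tall' does not hold → requirement n/a → met
4. manufacturer's operating manual absent → not met
5. incidents reportable in the past year 4 > 2 → not met
6. emergency-stop system test 54 days ago vs limit 45 → not met
7. condition 'runs mobile/traveling rides' holds; operator training 133 days ago vs limit 120 → not met
8. condition 'runs water rides' holds; non-destructive testing 132 days ago vs limit 120 → not met
9. restraint system inspection 38 days ago vs limit 45 → met
Not met: 1, 4, 5, 6, 7, 8

1, 4, 5, 6, 7, 8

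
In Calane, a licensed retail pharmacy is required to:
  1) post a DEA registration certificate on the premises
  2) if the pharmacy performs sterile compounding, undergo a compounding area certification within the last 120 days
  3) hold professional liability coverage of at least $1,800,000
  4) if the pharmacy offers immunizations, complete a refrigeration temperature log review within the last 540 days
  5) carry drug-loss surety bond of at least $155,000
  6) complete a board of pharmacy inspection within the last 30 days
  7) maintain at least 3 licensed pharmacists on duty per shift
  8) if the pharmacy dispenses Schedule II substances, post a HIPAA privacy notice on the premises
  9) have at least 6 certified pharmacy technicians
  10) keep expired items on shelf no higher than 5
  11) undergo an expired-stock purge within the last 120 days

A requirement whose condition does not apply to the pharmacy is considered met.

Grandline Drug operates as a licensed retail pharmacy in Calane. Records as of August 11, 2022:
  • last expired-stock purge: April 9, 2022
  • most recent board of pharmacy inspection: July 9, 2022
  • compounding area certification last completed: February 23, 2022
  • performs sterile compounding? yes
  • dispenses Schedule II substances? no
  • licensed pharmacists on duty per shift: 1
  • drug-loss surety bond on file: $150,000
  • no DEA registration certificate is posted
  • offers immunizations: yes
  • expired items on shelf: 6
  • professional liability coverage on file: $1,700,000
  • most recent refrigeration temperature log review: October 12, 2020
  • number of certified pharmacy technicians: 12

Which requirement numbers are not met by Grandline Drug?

1, 2, 3, 4, 5, 6, 7, 10, 11

1. DEA registration certificate absent → not met
2. condition 'performs sterile compounding' holds; compounding area certification 169 days ago vs limit 120 → not met
3. professional liability coverage $1,700,000 < $1,800,000 → not met
4. condition 'offers immunizations' holds; refrigeration temperature log review 668 days ago vs limit 540 → not met
5. drug-loss surety bond $150,000 < $155,000 → not met
6. board of pharmacy inspection 33 days ago vs limit 30 → not met
7. licensed pharmacists on duty per shift 1 < 3 → not met
8. condition 'dispenses Schedule II substances' does not hold → requirement n/a → met
9. certified pharmacy technicians 12 ≥ 6 → met
10. expired items on shelf 6 > 5 → not met
11. expired-stock purge 124 days ago vs limit 120 → not met
Not met: 1, 2, 3, 4, 5, 6, 7, 10, 11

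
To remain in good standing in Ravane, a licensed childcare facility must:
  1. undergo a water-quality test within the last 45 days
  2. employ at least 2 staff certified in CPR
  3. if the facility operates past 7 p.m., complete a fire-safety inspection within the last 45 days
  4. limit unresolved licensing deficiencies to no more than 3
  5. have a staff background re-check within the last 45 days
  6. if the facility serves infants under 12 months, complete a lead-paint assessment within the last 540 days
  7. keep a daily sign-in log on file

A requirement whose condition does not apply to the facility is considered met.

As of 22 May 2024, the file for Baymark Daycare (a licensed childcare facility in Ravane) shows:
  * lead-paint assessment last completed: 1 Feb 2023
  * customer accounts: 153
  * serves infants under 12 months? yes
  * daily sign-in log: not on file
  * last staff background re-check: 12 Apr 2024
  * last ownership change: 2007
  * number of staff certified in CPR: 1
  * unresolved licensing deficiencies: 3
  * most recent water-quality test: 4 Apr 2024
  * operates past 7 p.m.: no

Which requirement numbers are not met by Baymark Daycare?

1, 2, 7

1. water-quality test 48 days ago vs limit 45 → not met
2. staff certified in CPR 1 < 2 → not met
3. condition 'operates past 7 p.m.' does not hold → requirement n/a → met
4. unresolved licensing deficiencies 3 ≤ 3 → met
5. staff background re-check 40 days ago vs limit 45 → met
6. condition 'serves infants under 12 months' holds; lead-paint assessment 476 days ago vs limit 540 → met
7. daily sign-in log absent → not met
Not met: 1, 2, 7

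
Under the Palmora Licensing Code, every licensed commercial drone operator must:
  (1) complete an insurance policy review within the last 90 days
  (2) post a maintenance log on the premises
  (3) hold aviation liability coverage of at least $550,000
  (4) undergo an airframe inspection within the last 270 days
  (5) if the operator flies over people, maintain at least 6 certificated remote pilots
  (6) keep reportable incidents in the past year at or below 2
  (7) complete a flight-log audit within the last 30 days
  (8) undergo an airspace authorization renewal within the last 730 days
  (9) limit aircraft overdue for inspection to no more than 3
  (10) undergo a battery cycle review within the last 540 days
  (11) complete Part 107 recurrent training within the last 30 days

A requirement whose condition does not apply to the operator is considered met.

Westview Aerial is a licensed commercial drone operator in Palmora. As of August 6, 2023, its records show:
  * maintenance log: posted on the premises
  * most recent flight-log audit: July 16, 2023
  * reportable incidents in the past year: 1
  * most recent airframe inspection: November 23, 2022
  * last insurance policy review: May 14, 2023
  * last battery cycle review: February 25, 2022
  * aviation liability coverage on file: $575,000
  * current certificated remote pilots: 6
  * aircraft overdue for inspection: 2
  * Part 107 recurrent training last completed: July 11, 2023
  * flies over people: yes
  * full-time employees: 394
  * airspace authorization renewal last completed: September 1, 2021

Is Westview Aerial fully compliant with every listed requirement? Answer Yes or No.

Yes

1. insurance policy review 84 days ago vs limit 90 → met
2. maintenance log present → met
3. aviation liability coverage $575,000 ≥ $550,000 → met
4. airframe inspection 256 days ago vs limit 270 → met
5. condition 'flies over people' holds; certificated remote pilots 6 ≥ 6 → met
6. reportable incidents in the past year 1 ≤ 2 → met
7. flight-log audit 21 days ago vs limit 30 → met
8. airspace authorization renewal 704 days ago vs limit 730 → met
9. aircraft overdue for inspection 2 ≤ 3 → met
10. battery cycle review 527 days ago vs limit 540 → met
11. Part 107 recurrent training 26 days ago vs limit 30 → met
All met.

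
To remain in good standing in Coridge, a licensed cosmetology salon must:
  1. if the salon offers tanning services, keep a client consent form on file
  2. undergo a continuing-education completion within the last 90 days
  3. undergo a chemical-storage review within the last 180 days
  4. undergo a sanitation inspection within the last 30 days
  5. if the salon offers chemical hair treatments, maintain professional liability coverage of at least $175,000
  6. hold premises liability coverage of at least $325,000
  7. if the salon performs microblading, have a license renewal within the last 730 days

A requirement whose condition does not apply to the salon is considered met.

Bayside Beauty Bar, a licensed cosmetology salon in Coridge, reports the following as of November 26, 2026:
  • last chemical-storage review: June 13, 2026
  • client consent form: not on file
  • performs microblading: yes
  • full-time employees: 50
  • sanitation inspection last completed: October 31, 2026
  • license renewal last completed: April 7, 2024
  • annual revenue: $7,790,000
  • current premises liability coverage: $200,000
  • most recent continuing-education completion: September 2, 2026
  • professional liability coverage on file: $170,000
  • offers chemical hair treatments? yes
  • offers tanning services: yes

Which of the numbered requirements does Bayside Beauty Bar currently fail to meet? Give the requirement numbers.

1, 5, 6, 7

1. condition 'offers tanning services' holds; client consent form absent → not met
2. continuing-education completion 85 days ago vs limit 90 → met
3. chemical-storage review 166 days ago vs limit 180 → met
4. sanitation inspection 26 days ago vs limit 30 → met
5. condition 'offers chemical hair treatments' holds; professional liability coverage $170,000 < $175,000 → not met
6. premises liability coverage $200,000 < $325,000 → not met
7. condition 'performs microblading' holds; license renewal 963 days ago vs limit 730 → not met
Not met: 1, 5, 6, 7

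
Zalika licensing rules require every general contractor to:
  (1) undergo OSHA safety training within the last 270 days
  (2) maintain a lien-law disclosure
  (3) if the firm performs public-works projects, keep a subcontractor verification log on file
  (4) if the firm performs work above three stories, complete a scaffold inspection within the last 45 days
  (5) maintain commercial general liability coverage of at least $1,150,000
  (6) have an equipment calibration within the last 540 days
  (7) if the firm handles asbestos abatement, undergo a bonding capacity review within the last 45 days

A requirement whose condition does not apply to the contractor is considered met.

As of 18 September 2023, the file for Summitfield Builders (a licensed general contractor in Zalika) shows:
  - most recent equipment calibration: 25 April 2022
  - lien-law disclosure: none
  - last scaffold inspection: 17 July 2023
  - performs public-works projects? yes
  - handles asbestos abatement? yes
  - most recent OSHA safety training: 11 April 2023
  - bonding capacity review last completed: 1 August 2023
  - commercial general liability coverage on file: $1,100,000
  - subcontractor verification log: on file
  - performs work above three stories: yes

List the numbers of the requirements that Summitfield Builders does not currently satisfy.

1. OSHA safety training 160 days ago vs limit 270 → met
2. lien-law disclosure absent → not met
3. condition 'performs public-works projects' holds; subcontractor verification log present → met
4. condition 'performs work above three stories' holds; scaffold inspection 63 days ago vs limit 45 → not met
5. commercial general liability coverage $1,100,000 < $1,150,000 → not met
6. equipment calibration 511 days ago vs limit 540 → met
7. condition 'handles asbestos abatement' holds; bonding capacity review 48 days ago vs limit 45 → not met
Not met: 2, 4, 5, 7

2, 4, 5, 7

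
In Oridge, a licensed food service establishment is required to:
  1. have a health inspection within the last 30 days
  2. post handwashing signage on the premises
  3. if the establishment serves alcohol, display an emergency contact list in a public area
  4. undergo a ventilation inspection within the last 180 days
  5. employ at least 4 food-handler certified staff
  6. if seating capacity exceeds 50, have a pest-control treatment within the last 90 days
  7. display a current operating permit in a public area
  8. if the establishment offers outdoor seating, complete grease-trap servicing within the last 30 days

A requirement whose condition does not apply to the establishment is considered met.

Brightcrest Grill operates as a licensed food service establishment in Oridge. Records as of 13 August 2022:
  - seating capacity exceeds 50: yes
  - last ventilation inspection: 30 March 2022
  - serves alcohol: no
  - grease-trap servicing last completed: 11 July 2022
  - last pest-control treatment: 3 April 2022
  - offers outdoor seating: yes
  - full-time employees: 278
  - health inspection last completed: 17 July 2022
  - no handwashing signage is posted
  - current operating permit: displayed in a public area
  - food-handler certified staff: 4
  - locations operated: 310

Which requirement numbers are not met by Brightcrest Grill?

2, 6, 8

1. health inspection 27 days ago vs limit 30 → met
2. handwashing signage absent → not met
3. condition 'serves alcohol' does not hold → requirement n/a → met
4. ventilation inspection 136 days ago vs limit 180 → met
5. food-handler certified staff 4 ≥ 4 → met
6. condition 'seating capacity exceeds 50' holds; pest-control treatment 132 days ago vs limit 90 → not met
7. current operating permit present → met
8. condition 'offers outdoor seating' holds; grease-trap servicing 33 days ago vs limit 30 → not met
Not met: 2, 6, 8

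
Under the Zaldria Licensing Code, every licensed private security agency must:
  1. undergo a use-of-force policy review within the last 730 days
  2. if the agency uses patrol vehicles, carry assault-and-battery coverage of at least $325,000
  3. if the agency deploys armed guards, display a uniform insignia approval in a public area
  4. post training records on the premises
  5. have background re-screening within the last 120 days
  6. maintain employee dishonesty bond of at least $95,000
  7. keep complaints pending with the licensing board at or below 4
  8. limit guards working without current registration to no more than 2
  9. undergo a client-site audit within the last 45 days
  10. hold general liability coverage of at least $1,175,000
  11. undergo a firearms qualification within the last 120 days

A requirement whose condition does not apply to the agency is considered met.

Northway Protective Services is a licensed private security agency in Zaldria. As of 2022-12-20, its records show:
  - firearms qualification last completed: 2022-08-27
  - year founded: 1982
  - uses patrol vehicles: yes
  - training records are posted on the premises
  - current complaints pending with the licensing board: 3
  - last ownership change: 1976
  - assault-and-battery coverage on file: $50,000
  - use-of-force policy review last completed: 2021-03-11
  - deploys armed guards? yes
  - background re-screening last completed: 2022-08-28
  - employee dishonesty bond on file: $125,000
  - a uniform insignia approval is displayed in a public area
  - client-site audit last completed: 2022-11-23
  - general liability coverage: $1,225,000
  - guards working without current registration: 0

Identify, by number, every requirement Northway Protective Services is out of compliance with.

1. use-of-force policy review 649 days ago vs limit 730 → met
2. condition 'uses patrol vehicles' holds; assault-and-battery coverage $50,000 < $325,000 → not met
3. condition 'deploys armed guards' holds; uniform insignia approval present → met
4. training records present → met
5. background re-screening 114 days ago vs limit 120 → met
6. employee dishonesty bond $125,000 ≥ $95,000 → met
7. complaints pending with the licensing board 3 ≤ 4 → met
8. guards working without current registration 0 ≤ 2 → met
9. client-site audit 27 days ago vs limit 45 → met
10. general liability coverage $1,225,000 ≥ $1,175,000 → met
11. firearms qualification 115 days ago vs limit 120 → met
Not met: 2

2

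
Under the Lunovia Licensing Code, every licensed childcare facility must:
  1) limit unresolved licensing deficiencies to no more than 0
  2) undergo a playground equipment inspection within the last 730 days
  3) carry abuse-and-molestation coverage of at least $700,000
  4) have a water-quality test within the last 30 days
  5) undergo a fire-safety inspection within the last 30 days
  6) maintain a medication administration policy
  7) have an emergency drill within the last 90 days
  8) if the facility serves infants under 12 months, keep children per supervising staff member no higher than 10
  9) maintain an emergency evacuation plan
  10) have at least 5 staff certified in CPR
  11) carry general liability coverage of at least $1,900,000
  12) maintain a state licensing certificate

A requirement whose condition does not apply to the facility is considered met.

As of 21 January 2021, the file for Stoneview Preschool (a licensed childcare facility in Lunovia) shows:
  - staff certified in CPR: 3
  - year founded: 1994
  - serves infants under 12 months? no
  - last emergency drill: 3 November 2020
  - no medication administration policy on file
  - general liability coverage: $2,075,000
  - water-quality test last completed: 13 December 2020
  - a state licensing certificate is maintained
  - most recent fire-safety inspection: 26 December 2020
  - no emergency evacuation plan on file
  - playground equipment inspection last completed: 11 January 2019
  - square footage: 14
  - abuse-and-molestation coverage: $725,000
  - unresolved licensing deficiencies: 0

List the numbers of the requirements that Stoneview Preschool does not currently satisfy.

2, 4, 6, 9, 10

1. unresolved licensing deficiencies 0 ≤ 0 → met
2. playground equipment inspection 741 days ago vs limit 730 → not met
3. abuse-and-molestation coverage $725,000 ≥ $700,000 → met
4. water-quality test 39 days ago vs limit 30 → not met
5. fire-safety inspection 26 days ago vs limit 30 → met
6. medication administration policy absent → not met
7. emergency drill 79 days ago vs limit 90 → met
8. condition 'serves infants under 12 months' does not hold → requirement n/a → met
9. emergency evacuation plan absent → not met
10. staff certified in CPR 3 < 5 → not met
11. general liability coverage $2,075,000 ≥ $1,900,000 → met
12. state licensing certificate present → met
Not met: 2, 4, 6, 9, 10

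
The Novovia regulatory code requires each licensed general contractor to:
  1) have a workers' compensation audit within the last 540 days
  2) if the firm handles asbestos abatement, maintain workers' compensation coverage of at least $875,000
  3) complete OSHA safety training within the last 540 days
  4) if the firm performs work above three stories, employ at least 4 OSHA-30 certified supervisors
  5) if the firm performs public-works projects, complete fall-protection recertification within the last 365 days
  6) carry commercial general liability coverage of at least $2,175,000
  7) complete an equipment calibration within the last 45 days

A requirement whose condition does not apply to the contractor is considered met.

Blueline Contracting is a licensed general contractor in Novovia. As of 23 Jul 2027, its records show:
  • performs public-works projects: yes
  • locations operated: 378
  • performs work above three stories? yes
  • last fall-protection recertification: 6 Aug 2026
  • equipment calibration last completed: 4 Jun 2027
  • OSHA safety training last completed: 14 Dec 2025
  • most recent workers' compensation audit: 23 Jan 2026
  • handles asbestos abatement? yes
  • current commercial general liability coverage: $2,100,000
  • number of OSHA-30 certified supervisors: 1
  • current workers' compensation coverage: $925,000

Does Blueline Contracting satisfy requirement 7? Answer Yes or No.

No

7. equipment calibration 49 days ago vs limit 45 → not met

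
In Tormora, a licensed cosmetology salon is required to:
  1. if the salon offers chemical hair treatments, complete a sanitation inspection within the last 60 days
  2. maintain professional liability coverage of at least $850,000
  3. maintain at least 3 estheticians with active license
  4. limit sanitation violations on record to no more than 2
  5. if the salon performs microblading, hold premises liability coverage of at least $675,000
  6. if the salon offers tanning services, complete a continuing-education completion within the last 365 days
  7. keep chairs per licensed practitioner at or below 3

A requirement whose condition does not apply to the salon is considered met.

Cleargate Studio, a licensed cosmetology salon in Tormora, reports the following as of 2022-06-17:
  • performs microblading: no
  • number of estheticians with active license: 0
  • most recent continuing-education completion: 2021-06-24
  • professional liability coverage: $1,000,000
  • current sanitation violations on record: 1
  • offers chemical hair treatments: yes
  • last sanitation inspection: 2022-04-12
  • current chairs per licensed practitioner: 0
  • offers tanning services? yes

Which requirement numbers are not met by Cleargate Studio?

1, 3

1. condition 'offers chemical hair treatments' holds; sanitation inspection 66 days ago vs limit 60 → not met
2. professional liability coverage $1,000,000 ≥ $850,000 → met
3. estheticians with active license 0 < 3 → not met
4. sanitation violations on record 1 ≤ 2 → met
5. condition 'performs microblading' does not hold → requirement n/a → met
6. condition 'offers tanning services' holds; continuing-education completion 358 days ago vs limit 365 → met
7. chairs per licensed practitioner 0 ≤ 3 → met
Not met: 1, 3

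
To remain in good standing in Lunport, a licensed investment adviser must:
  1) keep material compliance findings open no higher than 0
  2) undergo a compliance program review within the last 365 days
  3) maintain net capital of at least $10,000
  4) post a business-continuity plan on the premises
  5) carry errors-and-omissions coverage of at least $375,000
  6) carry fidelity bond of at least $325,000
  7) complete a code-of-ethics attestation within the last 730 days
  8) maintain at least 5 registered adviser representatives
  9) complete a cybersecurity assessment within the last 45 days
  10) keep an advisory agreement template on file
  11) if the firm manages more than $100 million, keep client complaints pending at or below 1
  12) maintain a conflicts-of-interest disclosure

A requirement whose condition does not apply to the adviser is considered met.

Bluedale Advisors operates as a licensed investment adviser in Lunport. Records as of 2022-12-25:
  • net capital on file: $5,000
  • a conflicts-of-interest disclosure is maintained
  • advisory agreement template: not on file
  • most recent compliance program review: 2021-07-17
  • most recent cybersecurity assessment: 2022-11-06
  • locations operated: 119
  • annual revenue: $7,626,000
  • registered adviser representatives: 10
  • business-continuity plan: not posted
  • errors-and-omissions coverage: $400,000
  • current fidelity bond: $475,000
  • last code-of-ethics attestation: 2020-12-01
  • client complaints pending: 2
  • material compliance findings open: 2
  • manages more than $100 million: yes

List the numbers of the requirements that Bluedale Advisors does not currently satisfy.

1, 2, 3, 4, 7, 9, 10, 11

1. material compliance findings open 2 > 0 → not met
2. compliance program review 526 days ago vs limit 365 → not met
3. net capital $5,000 < $10,000 → not met
4. business-continuity plan absent → not met
5. errors-and-omissions coverage $400,000 ≥ $375,000 → met
6. fidelity bond $475,000 ≥ $325,000 → met
7. code-of-ethics attestation 754 days ago vs limit 730 → not met
8. registered adviser representatives 10 ≥ 5 → met
9. cybersecurity assessment 49 days ago vs limit 45 → not met
10. advisory agreement template absent → not met
11. condition 'manages more than $100 million' holds; client complaints pending 2 > 1 → not met
12. conflicts-of-interest disclosure present → met
Not met: 1, 2, 3, 4, 7, 9, 10, 11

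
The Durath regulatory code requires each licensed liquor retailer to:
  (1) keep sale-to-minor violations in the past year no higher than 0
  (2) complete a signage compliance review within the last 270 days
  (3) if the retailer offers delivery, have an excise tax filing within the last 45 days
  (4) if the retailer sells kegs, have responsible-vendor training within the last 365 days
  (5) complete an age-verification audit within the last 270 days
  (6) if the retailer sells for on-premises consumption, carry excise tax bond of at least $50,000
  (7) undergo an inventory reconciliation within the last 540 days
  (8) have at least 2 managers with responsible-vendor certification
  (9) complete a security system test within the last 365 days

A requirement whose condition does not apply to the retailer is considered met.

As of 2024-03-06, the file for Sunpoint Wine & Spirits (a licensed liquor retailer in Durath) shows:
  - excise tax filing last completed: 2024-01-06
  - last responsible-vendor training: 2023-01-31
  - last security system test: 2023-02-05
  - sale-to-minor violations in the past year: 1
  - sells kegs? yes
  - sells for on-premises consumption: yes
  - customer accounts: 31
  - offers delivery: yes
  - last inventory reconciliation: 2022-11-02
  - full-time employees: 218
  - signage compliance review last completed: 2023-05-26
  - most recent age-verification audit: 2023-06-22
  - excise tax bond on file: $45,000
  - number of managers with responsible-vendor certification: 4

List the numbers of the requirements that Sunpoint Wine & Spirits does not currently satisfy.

1, 2, 3, 4, 6, 9

1. sale-to-minor violations in the past year 1 > 0 → not met
2. signage compliance review 285 days ago vs limit 270 → not met
3. condition 'offers delivery' holds; excise tax filing 60 days ago vs limit 45 → not met
4. condition 'sells kegs' holds; responsible-vendor training 400 days ago vs limit 365 → not met
5. age-verification audit 258 days ago vs limit 270 → met
6. condition 'sells for on-premises consumption' holds; excise tax bond $45,000 < $50,000 → not met
7. inventory reconciliation 490 days ago vs limit 540 → met
8. managers with responsible-vendor certification 4 ≥ 2 → met
9. security system test 395 days ago vs limit 365 → not met
Not met: 1, 2, 3, 4, 6, 9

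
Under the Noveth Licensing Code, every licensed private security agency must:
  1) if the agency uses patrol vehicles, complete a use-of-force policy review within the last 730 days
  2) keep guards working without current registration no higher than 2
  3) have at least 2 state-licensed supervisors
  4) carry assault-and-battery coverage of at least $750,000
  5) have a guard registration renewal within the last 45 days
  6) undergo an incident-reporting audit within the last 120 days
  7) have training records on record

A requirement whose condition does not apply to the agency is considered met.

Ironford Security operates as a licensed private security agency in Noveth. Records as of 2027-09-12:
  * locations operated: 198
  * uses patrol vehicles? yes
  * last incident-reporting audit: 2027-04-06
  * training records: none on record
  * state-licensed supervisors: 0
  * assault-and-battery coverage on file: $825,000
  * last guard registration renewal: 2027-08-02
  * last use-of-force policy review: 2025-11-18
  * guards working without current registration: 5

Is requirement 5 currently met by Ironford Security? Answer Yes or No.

5. guard registration renewal 41 days ago vs limit 45 → met

Yes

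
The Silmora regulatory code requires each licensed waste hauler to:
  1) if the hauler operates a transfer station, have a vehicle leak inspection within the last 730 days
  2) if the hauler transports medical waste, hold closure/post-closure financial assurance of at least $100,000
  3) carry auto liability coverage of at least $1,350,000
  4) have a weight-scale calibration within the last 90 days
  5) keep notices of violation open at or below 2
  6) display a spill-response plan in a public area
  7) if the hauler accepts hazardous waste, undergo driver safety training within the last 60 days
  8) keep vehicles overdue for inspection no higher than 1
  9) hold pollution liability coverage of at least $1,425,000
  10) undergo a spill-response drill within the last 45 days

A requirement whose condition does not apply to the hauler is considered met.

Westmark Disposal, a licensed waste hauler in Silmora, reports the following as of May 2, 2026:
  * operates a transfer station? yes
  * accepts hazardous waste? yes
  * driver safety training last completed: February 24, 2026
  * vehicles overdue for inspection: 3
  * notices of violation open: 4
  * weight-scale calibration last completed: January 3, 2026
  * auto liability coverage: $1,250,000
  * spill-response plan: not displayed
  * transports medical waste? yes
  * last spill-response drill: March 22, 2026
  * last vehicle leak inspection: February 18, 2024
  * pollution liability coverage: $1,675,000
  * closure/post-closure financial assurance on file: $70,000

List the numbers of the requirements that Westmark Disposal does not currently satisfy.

1. condition 'operates a transfer station' holds; vehicle leak inspection 804 days ago vs limit 730 → not met
2. condition 'transports medical waste' holds; closure/post-closure financial assurance $70,000 < $100,000 → not met
3. auto liability coverage $1,250,000 < $1,350,000 → not met
4. weight-scale calibration 119 days ago vs limit 90 → not met
5. notices of violation open 4 > 2 → not met
6. spill-response plan absent → not met
7. condition 'accepts hazardous waste' holds; driver safety training 67 days ago vs limit 60 → not met
8. vehicles overdue for inspection 3 > 1 → not met
9. pollution liability coverage $1,675,000 ≥ $1,425,000 → met
10. spill-response drill 41 days ago vs limit 45 → met
Not met: 1, 2, 3, 4, 5, 6, 7, 8

1, 2, 3, 4, 5, 6, 7, 8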